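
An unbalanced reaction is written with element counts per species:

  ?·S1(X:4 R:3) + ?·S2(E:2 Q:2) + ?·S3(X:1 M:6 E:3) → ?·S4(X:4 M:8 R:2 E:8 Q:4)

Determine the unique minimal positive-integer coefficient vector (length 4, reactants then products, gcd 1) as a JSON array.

X: 2·4+6·0+4·1 = 12 | 3·4 = 12
M: 2·0+6·0+4·6 = 24 | 3·8 = 24
R: 2·3+6·0+4·0 = 6 | 3·2 = 6
E: 2·0+6·2+4·3 = 24 | 3·8 = 24
Q: 2·0+6·2+4·0 = 12 | 3·4 = 12
gcd(2,6,4,3) = 1

Coefficients: [2, 6, 4, 3]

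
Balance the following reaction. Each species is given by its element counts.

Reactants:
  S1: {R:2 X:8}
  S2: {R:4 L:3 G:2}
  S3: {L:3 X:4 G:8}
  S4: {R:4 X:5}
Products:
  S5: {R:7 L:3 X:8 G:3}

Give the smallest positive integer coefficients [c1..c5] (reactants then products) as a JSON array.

Coefficients: [3, 5, 1, 4, 6]

R: 3·2+5·4+1·0+4·4 = 42 | 6·7 = 42
L: 3·0+5·3+1·3+4·0 = 18 | 6·3 = 18
X: 3·8+5·0+1·4+4·5 = 48 | 6·8 = 48
G: 3·0+5·2+1·8+4·0 = 18 | 6·3 = 18
gcd(3,5,1,4,6) = 1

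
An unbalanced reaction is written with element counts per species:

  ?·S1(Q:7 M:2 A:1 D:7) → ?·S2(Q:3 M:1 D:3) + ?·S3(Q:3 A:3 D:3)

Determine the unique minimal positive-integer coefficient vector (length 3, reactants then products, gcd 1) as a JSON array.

Q: 3·7 = 21 | 6·3+1·3 = 21
M: 3·2 = 6 | 6·1+1·0 = 6
A: 3·1 = 3 | 6·0+1·3 = 3
D: 3·7 = 21 | 6·3+1·3 = 21
gcd(3,6,1) = 1

Coefficients: [3, 6, 1]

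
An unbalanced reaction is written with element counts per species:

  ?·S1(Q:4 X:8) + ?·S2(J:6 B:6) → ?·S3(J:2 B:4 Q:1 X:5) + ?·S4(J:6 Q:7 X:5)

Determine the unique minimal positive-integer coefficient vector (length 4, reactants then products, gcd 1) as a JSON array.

J: 5·0+4·6 = 24 | 6·2+2·6 = 24
B: 5·0+4·6 = 24 | 6·4+2·0 = 24
Q: 5·4+4·0 = 20 | 6·1+2·7 = 20
X: 5·8+4·0 = 40 | 6·5+2·5 = 40
gcd(5,4,6,2) = 1

Coefficients: [5, 4, 6, 2]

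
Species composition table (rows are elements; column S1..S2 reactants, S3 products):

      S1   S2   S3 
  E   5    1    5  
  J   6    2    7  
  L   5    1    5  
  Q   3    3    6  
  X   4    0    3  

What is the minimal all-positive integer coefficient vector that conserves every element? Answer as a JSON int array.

E: 3·5+5·1 = 20 | 4·5 = 20
J: 3·6+5·2 = 28 | 4·7 = 28
L: 3·5+5·1 = 20 | 4·5 = 20
Q: 3·3+5·3 = 24 | 4·6 = 24
X: 3·4+5·0 = 12 | 4·3 = 12
gcd(3,5,4) = 1

Coefficients: [3, 5, 4]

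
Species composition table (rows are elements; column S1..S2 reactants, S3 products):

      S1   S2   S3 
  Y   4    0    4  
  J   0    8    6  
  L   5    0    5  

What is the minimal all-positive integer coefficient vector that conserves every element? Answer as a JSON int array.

Y: 4·4+3·0 = 16 | 4·4 = 16
J: 4·0+3·8 = 24 | 4·6 = 24
L: 4·5+3·0 = 20 | 4·5 = 20
gcd(4,3,4) = 1

Coefficients: [4, 3, 4]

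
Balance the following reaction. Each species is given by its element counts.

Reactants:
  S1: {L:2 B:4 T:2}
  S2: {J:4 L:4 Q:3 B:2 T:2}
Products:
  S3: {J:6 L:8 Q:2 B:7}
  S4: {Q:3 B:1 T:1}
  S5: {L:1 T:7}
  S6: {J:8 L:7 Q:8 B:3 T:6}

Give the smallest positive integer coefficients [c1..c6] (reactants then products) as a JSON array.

J: 2·0+5·4 = 20 | 2·6+1·0+1·0+1·8 = 20
L: 2·2+5·4 = 24 | 2·8+1·0+1·1+1·7 = 24
Q: 2·0+5·3 = 15 | 2·2+1·3+1·0+1·8 = 15
B: 2·4+5·2 = 18 | 2·7+1·1+1·0+1·3 = 18
T: 2·2+5·2 = 14 | 2·0+1·1+1·7+1·6 = 14
gcd(2,5,2,1,1,1) = 1

Coefficients: [2, 5, 2, 1, 1, 1]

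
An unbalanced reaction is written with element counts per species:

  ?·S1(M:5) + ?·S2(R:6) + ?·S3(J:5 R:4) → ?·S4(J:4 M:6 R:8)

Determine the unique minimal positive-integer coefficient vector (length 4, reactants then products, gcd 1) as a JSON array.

J: 6·0+4·0+4·5 = 20 | 5·4 = 20
M: 6·5+4·0+4·0 = 30 | 5·6 = 30
R: 6·0+4·6+4·4 = 40 | 5·8 = 40
gcd(6,4,4,5) = 1

Coefficients: [6, 4, 4, 5]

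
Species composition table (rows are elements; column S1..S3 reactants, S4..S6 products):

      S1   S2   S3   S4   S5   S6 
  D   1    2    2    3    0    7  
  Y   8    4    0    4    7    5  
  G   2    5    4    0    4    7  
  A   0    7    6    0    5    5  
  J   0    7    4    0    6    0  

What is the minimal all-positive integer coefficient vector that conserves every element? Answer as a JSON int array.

Coefficients: [5, 4, 2, 1, 6, 2]

D: 5·1+4·2+2·2 = 17 | 1·3+6·0+2·7 = 17
Y: 5·8+4·4+2·0 = 56 | 1·4+6·7+2·5 = 56
G: 5·2+4·5+2·4 = 38 | 1·0+6·4+2·7 = 38
A: 5·0+4·7+2·6 = 40 | 1·0+6·5+2·5 = 40
J: 5·0+4·7+2·4 = 36 | 1·0+6·6+2·0 = 36
gcd(5,4,2,1,6,2) = 1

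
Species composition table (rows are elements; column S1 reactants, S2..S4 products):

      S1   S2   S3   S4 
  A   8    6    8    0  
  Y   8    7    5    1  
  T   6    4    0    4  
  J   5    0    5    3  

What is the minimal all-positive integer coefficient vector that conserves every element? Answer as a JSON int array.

Coefficients: [6, 4, 3, 5]

A: 6·8 = 48 | 4·6+3·8+5·0 = 48
Y: 6·8 = 48 | 4·7+3·5+5·1 = 48
T: 6·6 = 36 | 4·4+3·0+5·4 = 36
J: 6·5 = 30 | 4·0+3·5+5·3 = 30
gcd(6,4,3,5) = 1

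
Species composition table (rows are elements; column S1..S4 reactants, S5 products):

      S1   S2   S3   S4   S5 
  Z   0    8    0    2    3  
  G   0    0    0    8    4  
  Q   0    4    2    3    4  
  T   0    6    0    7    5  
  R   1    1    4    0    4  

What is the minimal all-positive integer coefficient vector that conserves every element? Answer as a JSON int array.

Coefficients: [3, 1, 3, 2, 4]

Z: 3·0+1·8+3·0+2·2 = 12 | 4·3 = 12
G: 3·0+1·0+3·0+2·8 = 16 | 4·4 = 16
Q: 3·0+1·4+3·2+2·3 = 16 | 4·4 = 16
T: 3·0+1·6+3·0+2·7 = 20 | 4·5 = 20
R: 3·1+1·1+3·4+2·0 = 16 | 4·4 = 16
gcd(3,1,3,2,4) = 1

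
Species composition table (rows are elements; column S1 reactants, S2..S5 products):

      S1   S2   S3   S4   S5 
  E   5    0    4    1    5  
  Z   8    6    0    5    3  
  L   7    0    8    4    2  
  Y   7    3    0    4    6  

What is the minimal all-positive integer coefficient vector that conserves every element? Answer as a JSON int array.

Coefficients: [6, 4, 3, 3, 3]

E: 6·5 = 30 | 4·0+3·4+3·1+3·5 = 30
Z: 6·8 = 48 | 4·6+3·0+3·5+3·3 = 48
L: 6·7 = 42 | 4·0+3·8+3·4+3·2 = 42
Y: 6·7 = 42 | 4·3+3·0+3·4+3·6 = 42
gcd(6,4,3,3,3) = 1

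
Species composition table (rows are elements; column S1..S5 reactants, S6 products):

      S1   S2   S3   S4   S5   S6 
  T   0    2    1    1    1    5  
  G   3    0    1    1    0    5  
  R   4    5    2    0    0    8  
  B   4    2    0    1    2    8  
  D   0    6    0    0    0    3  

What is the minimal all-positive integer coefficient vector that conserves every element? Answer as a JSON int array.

T: 3·0+2·2+5·1+6·1+5·1 = 20 | 4·5 = 20
G: 3·3+2·0+5·1+6·1+5·0 = 20 | 4·5 = 20
R: 3·4+2·5+5·2+6·0+5·0 = 32 | 4·8 = 32
B: 3·4+2·2+5·0+6·1+5·2 = 32 | 4·8 = 32
D: 3·0+2·6+5·0+6·0+5·0 = 12 | 4·3 = 12
gcd(3,2,5,6,5,4) = 1

Coefficients: [3, 2, 5, 6, 5, 4]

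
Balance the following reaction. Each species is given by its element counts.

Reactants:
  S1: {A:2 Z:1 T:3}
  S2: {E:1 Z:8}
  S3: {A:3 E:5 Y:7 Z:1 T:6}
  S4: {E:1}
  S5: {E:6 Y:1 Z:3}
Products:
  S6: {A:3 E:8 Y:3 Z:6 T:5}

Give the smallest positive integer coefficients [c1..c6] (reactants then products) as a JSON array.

Coefficients: [3, 1, 1, 6, 2, 3]

A: 3·2+1·0+1·3+6·0+2·0 = 9 | 3·3 = 9
E: 3·0+1·1+1·5+6·1+2·6 = 24 | 3·8 = 24
Y: 3·0+1·0+1·7+6·0+2·1 = 9 | 3·3 = 9
Z: 3·1+1·8+1·1+6·0+2·3 = 18 | 3·6 = 18
T: 3·3+1·0+1·6+6·0+2·0 = 15 | 3·5 = 15
gcd(3,1,1,6,2,3) = 1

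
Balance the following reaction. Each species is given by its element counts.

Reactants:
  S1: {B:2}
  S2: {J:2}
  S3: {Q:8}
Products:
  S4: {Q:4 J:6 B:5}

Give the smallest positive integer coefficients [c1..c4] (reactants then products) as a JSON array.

Q: 5·0+6·0+1·8 = 8 | 2·4 = 8
J: 5·0+6·2+1·0 = 12 | 2·6 = 12
B: 5·2+6·0+1·0 = 10 | 2·5 = 10
gcd(5,6,1,2) = 1

Coefficients: [5, 6, 1, 2]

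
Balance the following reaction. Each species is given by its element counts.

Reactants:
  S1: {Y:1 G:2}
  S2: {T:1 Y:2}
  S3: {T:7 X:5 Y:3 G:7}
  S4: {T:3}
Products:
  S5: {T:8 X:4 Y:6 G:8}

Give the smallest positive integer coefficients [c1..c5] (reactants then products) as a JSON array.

Coefficients: [6, 6, 4, 2, 5]

T: 6·0+6·1+4·7+2·3 = 40 | 5·8 = 40
X: 6·0+6·0+4·5+2·0 = 20 | 5·4 = 20
Y: 6·1+6·2+4·3+2·0 = 30 | 5·6 = 30
G: 6·2+6·0+4·7+2·0 = 40 | 5·8 = 40
gcd(6,6,4,2,5) = 1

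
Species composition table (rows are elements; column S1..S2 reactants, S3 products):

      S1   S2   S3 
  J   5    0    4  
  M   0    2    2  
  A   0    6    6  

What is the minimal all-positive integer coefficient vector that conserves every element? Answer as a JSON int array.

Coefficients: [4, 5, 5]

J: 4·5+5·0 = 20 | 5·4 = 20
M: 4·0+5·2 = 10 | 5·2 = 10
A: 4·0+5·6 = 30 | 5·6 = 30
gcd(4,5,5) = 1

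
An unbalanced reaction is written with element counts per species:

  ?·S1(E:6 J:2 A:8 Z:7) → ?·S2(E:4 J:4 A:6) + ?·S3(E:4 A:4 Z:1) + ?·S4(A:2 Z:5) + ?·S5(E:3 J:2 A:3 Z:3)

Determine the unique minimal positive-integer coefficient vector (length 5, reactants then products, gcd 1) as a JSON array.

Coefficients: [6, 1, 5, 5, 4]

E: 6·6 = 36 | 1·4+5·4+5·0+4·3 = 36
J: 6·2 = 12 | 1·4+5·0+5·0+4·2 = 12
A: 6·8 = 48 | 1·6+5·4+5·2+4·3 = 48
Z: 6·7 = 42 | 1·0+5·1+5·5+4·3 = 42
gcd(6,1,5,5,4) = 1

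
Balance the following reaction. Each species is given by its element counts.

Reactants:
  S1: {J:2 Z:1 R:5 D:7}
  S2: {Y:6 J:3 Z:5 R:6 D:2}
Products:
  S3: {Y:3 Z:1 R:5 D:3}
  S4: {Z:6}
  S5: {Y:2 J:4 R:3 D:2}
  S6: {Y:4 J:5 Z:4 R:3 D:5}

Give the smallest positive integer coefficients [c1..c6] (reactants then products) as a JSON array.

Y: 3·0+5·6 = 30 | 6·3+3·0+4·2+1·4 = 30
J: 3·2+5·3 = 21 | 6·0+3·0+4·4+1·5 = 21
Z: 3·1+5·5 = 28 | 6·1+3·6+4·0+1·4 = 28
R: 3·5+5·6 = 45 | 6·5+3·0+4·3+1·3 = 45
D: 3·7+5·2 = 31 | 6·3+3·0+4·2+1·5 = 31
gcd(3,5,6,3,4,1) = 1

Coefficients: [3, 5, 6, 3, 4, 1]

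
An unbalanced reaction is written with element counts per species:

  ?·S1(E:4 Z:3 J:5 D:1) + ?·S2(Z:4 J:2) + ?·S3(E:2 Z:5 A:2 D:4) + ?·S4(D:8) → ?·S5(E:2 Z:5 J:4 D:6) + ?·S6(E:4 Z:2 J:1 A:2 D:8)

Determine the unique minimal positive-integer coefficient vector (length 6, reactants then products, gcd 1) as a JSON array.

E: 4·4+3·0+2·2+5·0 = 20 | 6·2+2·4 = 20
Z: 4·3+3·4+2·5+5·0 = 34 | 6·5+2·2 = 34
J: 4·5+3·2+2·0+5·0 = 26 | 6·4+2·1 = 26
A: 4·0+3·0+2·2+5·0 = 4 | 6·0+2·2 = 4
D: 4·1+3·0+2·4+5·8 = 52 | 6·6+2·8 = 52
gcd(4,3,2,5,6,2) = 1

Coefficients: [4, 3, 2, 5, 6, 2]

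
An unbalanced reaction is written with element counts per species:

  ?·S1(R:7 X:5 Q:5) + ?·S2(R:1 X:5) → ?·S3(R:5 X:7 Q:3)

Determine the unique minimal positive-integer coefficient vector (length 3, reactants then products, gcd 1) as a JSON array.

R: 3·7+4·1 = 25 | 5·5 = 25
X: 3·5+4·5 = 35 | 5·7 = 35
Q: 3·5+4·0 = 15 | 5·3 = 15
gcd(3,4,5) = 1

Coefficients: [3, 4, 5]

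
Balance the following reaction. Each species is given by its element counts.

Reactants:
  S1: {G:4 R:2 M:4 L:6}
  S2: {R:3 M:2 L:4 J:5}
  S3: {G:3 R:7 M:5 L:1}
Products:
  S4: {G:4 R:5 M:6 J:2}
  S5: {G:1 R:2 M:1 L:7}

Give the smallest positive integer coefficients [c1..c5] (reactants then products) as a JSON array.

G: 4·4+2·0+3·3 = 25 | 5·4+5·1 = 25
R: 4·2+2·3+3·7 = 35 | 5·5+5·2 = 35
M: 4·4+2·2+3·5 = 35 | 5·6+5·1 = 35
L: 4·6+2·4+3·1 = 35 | 5·0+5·7 = 35
J: 4·0+2·5+3·0 = 10 | 5·2+5·0 = 10
gcd(4,2,3,5,5) = 1

Coefficients: [4, 2, 3, 5, 5]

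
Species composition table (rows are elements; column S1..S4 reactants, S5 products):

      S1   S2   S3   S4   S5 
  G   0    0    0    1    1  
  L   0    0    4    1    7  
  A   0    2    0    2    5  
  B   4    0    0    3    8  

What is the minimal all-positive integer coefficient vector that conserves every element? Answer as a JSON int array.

G: 5·0+6·0+6·0+4·1 = 4 | 4·1 = 4
L: 5·0+6·0+6·4+4·1 = 28 | 4·7 = 28
A: 5·0+6·2+6·0+4·2 = 20 | 4·5 = 20
B: 5·4+6·0+6·0+4·3 = 32 | 4·8 = 32
gcd(5,6,6,4,4) = 1

Coefficients: [5, 6, 6, 4, 4]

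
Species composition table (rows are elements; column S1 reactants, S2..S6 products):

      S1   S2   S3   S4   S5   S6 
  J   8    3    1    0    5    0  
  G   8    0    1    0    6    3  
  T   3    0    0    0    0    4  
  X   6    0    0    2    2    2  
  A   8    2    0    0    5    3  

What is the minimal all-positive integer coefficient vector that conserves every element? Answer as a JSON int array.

Coefficients: [4, 4, 5, 6, 3, 3]

J: 4·8 = 32 | 4·3+5·1+6·0+3·5+3·0 = 32
G: 4·8 = 32 | 4·0+5·1+6·0+3·6+3·3 = 32
T: 4·3 = 12 | 4·0+5·0+6·0+3·0+3·4 = 12
X: 4·6 = 24 | 4·0+5·0+6·2+3·2+3·2 = 24
A: 4·8 = 32 | 4·2+5·0+6·0+3·5+3·3 = 32
gcd(4,4,5,6,3,3) = 1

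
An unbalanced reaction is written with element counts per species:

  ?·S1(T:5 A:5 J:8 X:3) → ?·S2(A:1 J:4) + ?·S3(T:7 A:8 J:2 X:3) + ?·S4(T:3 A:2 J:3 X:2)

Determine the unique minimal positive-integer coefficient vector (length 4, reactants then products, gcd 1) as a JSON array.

Coefficients: [5, 5, 1, 6]

T: 5·5 = 25 | 5·0+1·7+6·3 = 25
A: 5·5 = 25 | 5·1+1·8+6·2 = 25
J: 5·8 = 40 | 5·4+1·2+6·3 = 40
X: 5·3 = 15 | 5·0+1·3+6·2 = 15
gcd(5,5,1,6) = 1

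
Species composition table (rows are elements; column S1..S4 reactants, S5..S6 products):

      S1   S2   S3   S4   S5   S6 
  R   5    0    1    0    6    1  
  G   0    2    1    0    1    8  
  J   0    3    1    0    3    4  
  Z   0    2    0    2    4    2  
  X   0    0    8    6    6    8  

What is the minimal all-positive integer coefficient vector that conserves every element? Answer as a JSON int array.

R: 6·5+6·0+1·1+5·0 = 31 | 5·6+1·1 = 31
G: 6·0+6·2+1·1+5·0 = 13 | 5·1+1·8 = 13
J: 6·0+6·3+1·1+5·0 = 19 | 5·3+1·4 = 19
Z: 6·0+6·2+1·0+5·2 = 22 | 5·4+1·2 = 22
X: 6·0+6·0+1·8+5·6 = 38 | 5·6+1·8 = 38
gcd(6,6,1,5,5,1) = 1

Coefficients: [6, 6, 1, 5, 5, 1]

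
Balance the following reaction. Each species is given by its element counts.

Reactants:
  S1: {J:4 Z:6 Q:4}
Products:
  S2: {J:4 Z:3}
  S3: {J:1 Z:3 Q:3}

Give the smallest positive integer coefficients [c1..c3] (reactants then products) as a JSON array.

J: 3·4 = 12 | 2·4+4·1 = 12
Z: 3·6 = 18 | 2·3+4·3 = 18
Q: 3·4 = 12 | 2·0+4·3 = 12
gcd(3,2,4) = 1

Coefficients: [3, 2, 4]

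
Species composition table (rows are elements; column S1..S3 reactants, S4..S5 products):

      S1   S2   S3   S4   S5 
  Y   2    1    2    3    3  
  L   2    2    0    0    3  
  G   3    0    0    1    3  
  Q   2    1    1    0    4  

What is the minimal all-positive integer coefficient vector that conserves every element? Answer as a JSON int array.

Coefficients: [5, 1, 5, 3, 4]

Y: 5·2+1·1+5·2 = 21 | 3·3+4·3 = 21
L: 5·2+1·2+5·0 = 12 | 3·0+4·3 = 12
G: 5·3+1·0+5·0 = 15 | 3·1+4·3 = 15
Q: 5·2+1·1+5·1 = 16 | 3·0+4·4 = 16
gcd(5,1,5,3,4) = 1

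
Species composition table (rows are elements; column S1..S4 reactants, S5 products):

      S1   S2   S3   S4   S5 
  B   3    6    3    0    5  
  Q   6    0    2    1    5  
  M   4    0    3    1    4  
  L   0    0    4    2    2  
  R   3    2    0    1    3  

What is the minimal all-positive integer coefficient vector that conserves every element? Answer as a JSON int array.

B: 2·3+1·6+1·3+1·0 = 15 | 3·5 = 15
Q: 2·6+1·0+1·2+1·1 = 15 | 3·5 = 15
M: 2·4+1·0+1·3+1·1 = 12 | 3·4 = 12
L: 2·0+1·0+1·4+1·2 = 6 | 3·2 = 6
R: 2·3+1·2+1·0+1·1 = 9 | 3·3 = 9
gcd(2,1,1,1,3) = 1

Coefficients: [2, 1, 1, 1, 3]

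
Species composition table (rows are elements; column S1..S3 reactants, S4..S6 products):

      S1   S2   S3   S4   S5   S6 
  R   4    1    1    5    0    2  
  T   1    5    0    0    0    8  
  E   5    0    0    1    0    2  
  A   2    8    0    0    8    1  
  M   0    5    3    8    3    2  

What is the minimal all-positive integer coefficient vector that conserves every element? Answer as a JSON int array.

Coefficients: [1, 3, 2, 1, 3, 2]

R: 1·4+3·1+2·1 = 9 | 1·5+3·0+2·2 = 9
T: 1·1+3·5+2·0 = 16 | 1·0+3·0+2·8 = 16
E: 1·5+3·0+2·0 = 5 | 1·1+3·0+2·2 = 5
A: 1·2+3·8+2·0 = 26 | 1·0+3·8+2·1 = 26
M: 1·0+3·5+2·3 = 21 | 1·8+3·3+2·2 = 21
gcd(1,3,2,1,3,2) = 1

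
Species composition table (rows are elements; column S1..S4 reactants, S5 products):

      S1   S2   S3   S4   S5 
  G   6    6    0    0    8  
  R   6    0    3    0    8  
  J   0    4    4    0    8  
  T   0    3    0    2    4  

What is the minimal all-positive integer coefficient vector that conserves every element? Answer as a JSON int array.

G: 2·6+2·6+4·0+3·0 = 24 | 3·8 = 24
R: 2·6+2·0+4·3+3·0 = 24 | 3·8 = 24
J: 2·0+2·4+4·4+3·0 = 24 | 3·8 = 24
T: 2·0+2·3+4·0+3·2 = 12 | 3·4 = 12
gcd(2,2,4,3,3) = 1

Coefficients: [2, 2, 4, 3, 3]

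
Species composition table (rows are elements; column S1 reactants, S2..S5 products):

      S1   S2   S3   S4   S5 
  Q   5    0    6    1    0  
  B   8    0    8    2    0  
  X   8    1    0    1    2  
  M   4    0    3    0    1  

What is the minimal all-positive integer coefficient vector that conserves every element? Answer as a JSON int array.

Coefficients: [2, 2, 1, 4, 5]

Q: 2·5 = 10 | 2·0+1·6+4·1+5·0 = 10
B: 2·8 = 16 | 2·0+1·8+4·2+5·0 = 16
X: 2·8 = 16 | 2·1+1·0+4·1+5·2 = 16
M: 2·4 = 8 | 2·0+1·3+4·0+5·1 = 8
gcd(2,2,1,4,5) = 1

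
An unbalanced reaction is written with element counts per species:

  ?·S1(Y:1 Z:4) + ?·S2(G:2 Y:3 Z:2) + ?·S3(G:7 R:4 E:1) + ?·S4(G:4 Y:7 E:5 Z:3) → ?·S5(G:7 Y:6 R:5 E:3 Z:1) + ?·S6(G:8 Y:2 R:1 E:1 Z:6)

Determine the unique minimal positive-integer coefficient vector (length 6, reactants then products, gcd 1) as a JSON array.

Coefficients: [3, 5, 6, 2, 4, 4]

G: 3·0+5·2+6·7+2·4 = 60 | 4·7+4·8 = 60
Y: 3·1+5·3+6·0+2·7 = 32 | 4·6+4·2 = 32
R: 3·0+5·0+6·4+2·0 = 24 | 4·5+4·1 = 24
E: 3·0+5·0+6·1+2·5 = 16 | 4·3+4·1 = 16
Z: 3·4+5·2+6·0+2·3 = 28 | 4·1+4·6 = 28
gcd(3,5,6,2,4,4) = 1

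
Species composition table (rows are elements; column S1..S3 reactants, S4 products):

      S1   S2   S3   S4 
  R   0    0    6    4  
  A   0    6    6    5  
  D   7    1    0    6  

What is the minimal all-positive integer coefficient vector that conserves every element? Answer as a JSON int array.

R: 5·0+1·0+4·6 = 24 | 6·4 = 24
A: 5·0+1·6+4·6 = 30 | 6·5 = 30
D: 5·7+1·1+4·0 = 36 | 6·6 = 36
gcd(5,1,4,6) = 1

Coefficients: [5, 1, 4, 6]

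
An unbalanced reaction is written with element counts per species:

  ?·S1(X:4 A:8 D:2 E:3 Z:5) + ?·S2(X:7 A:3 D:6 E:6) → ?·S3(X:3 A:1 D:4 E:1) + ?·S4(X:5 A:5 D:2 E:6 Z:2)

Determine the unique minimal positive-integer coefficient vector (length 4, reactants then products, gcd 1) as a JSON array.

X: 2·4+5·7 = 43 | 6·3+5·5 = 43
A: 2·8+5·3 = 31 | 6·1+5·5 = 31
D: 2·2+5·6 = 34 | 6·4+5·2 = 34
E: 2·3+5·6 = 36 | 6·1+5·6 = 36
Z: 2·5+5·0 = 10 | 6·0+5·2 = 10
gcd(2,5,6,5) = 1

Coefficients: [2, 5, 6, 5]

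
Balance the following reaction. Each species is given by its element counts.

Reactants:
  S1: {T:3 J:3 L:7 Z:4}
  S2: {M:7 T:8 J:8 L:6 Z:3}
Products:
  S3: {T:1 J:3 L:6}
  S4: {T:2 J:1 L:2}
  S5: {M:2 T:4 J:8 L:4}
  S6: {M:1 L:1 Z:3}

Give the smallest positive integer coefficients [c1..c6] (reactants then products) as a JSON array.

Coefficients: [3, 1, 1, 6, 1, 5]

M: 3·0+1·7 = 7 | 1·0+6·0+1·2+5·1 = 7
T: 3·3+1·8 = 17 | 1·1+6·2+1·4+5·0 = 17
J: 3·3+1·8 = 17 | 1·3+6·1+1·8+5·0 = 17
L: 3·7+1·6 = 27 | 1·6+6·2+1·4+5·1 = 27
Z: 3·4+1·3 = 15 | 1·0+6·0+1·0+5·3 = 15
gcd(3,1,1,6,1,5) = 1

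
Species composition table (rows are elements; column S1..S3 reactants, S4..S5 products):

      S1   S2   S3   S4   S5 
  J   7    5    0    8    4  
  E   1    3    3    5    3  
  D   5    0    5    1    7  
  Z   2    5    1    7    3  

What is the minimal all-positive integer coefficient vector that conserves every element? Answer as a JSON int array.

J: 2·7+6·5+3·0 = 44 | 4·8+3·4 = 44
E: 2·1+6·3+3·3 = 29 | 4·5+3·3 = 29
D: 2·5+6·0+3·5 = 25 | 4·1+3·7 = 25
Z: 2·2+6·5+3·1 = 37 | 4·7+3·3 = 37
gcd(2,6,3,4,3) = 1

Coefficients: [2, 6, 3, 4, 3]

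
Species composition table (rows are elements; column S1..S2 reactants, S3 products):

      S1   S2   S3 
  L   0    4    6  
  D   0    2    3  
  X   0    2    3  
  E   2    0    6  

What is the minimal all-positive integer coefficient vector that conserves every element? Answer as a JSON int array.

Coefficients: [6, 3, 2]

L: 6·0+3·4 = 12 | 2·6 = 12
D: 6·0+3·2 = 6 | 2·3 = 6
X: 6·0+3·2 = 6 | 2·3 = 6
E: 6·2+3·0 = 12 | 2·6 = 12
gcd(6,3,2) = 1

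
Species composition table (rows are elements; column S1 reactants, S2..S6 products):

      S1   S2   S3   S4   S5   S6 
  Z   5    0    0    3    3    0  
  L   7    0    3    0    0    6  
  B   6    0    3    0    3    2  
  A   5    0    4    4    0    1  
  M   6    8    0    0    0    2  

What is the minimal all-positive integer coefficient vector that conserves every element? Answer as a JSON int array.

Coefficients: [6, 3, 2, 4, 6, 6]

Z: 6·5 = 30 | 3·0+2·0+4·3+6·3+6·0 = 30
L: 6·7 = 42 | 3·0+2·3+4·0+6·0+6·6 = 42
B: 6·6 = 36 | 3·0+2·3+4·0+6·3+6·2 = 36
A: 6·5 = 30 | 3·0+2·4+4·4+6·0+6·1 = 30
M: 6·6 = 36 | 3·8+2·0+4·0+6·0+6·2 = 36
gcd(6,3,2,4,6,6) = 1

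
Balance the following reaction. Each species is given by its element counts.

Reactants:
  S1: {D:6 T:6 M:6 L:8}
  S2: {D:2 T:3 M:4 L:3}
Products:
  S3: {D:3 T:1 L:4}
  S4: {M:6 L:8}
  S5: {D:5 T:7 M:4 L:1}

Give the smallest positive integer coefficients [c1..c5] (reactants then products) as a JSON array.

D: 3·6+4·2 = 26 | 2·3+3·0+4·5 = 26
T: 3·6+4·3 = 30 | 2·1+3·0+4·7 = 30
M: 3·6+4·4 = 34 | 2·0+3·6+4·4 = 34
L: 3·8+4·3 = 36 | 2·4+3·8+4·1 = 36
gcd(3,4,2,3,4) = 1

Coefficients: [3, 4, 2, 3, 4]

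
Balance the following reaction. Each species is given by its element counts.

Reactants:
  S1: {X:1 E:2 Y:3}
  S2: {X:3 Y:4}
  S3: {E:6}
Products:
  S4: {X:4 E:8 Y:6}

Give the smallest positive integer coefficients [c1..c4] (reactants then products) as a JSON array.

Coefficients: [2, 6, 6, 5]

X: 2·1+6·3+6·0 = 20 | 5·4 = 20
E: 2·2+6·0+6·6 = 40 | 5·8 = 40
Y: 2·3+6·4+6·0 = 30 | 5·6 = 30
gcd(2,6,6,5) = 1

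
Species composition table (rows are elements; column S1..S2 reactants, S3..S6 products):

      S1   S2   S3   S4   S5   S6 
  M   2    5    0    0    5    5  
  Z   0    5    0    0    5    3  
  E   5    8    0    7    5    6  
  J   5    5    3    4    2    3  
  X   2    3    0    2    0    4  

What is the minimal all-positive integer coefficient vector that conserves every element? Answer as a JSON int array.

M: 5·2+6·5 = 40 | 6·0+4·0+3·5+5·5 = 40
Z: 5·0+6·5 = 30 | 6·0+4·0+3·5+5·3 = 30
E: 5·5+6·8 = 73 | 6·0+4·7+3·5+5·6 = 73
J: 5·5+6·5 = 55 | 6·3+4·4+3·2+5·3 = 55
X: 5·2+6·3 = 28 | 6·0+4·2+3·0+5·4 = 28
gcd(5,6,6,4,3,5) = 1

Coefficients: [5, 6, 6, 4, 3, 5]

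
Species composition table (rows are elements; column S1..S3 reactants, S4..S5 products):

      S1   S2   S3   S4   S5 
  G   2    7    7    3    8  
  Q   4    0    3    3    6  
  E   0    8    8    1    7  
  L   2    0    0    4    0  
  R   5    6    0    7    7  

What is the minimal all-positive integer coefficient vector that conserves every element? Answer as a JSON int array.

G: 6·2+2·7+1·7 = 33 | 3·3+3·8 = 33
Q: 6·4+2·0+1·3 = 27 | 3·3+3·6 = 27
E: 6·0+2·8+1·8 = 24 | 3·1+3·7 = 24
L: 6·2+2·0+1·0 = 12 | 3·4+3·0 = 12
R: 6·5+2·6+1·0 = 42 | 3·7+3·7 = 42
gcd(6,2,1,3,3) = 1

Coefficients: [6, 2, 1, 3, 3]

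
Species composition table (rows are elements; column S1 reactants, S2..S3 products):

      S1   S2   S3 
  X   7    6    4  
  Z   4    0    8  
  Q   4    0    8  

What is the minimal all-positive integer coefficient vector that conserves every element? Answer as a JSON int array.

X: 6·7 = 42 | 5·6+3·4 = 42
Z: 6·4 = 24 | 5·0+3·8 = 24
Q: 6·4 = 24 | 5·0+3·8 = 24
gcd(6,5,3) = 1

Coefficients: [6, 5, 3]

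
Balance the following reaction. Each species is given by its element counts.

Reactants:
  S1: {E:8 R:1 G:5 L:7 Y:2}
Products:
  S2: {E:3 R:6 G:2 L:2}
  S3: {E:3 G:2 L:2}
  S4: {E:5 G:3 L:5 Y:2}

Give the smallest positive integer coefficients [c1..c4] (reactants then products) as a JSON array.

Coefficients: [6, 1, 5, 6]

E: 6·8 = 48 | 1·3+5·3+6·5 = 48
R: 6·1 = 6 | 1·6+5·0+6·0 = 6
G: 6·5 = 30 | 1·2+5·2+6·3 = 30
L: 6·7 = 42 | 1·2+5·2+6·5 = 42
Y: 6·2 = 12 | 1·0+5·0+6·2 = 12
gcd(6,1,5,6) = 1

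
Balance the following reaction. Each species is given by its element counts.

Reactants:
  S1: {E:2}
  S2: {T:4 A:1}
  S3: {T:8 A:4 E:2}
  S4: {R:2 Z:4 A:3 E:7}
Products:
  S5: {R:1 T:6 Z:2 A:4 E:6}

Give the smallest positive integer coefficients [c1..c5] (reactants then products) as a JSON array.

R: 3·0+2·0+2·0+2·2 = 4 | 4·1 = 4
T: 3·0+2·4+2·8+2·0 = 24 | 4·6 = 24
Z: 3·0+2·0+2·0+2·4 = 8 | 4·2 = 8
A: 3·0+2·1+2·4+2·3 = 16 | 4·4 = 16
E: 3·2+2·0+2·2+2·7 = 24 | 4·6 = 24
gcd(3,2,2,2,4) = 1

Coefficients: [3, 2, 2, 2, 4]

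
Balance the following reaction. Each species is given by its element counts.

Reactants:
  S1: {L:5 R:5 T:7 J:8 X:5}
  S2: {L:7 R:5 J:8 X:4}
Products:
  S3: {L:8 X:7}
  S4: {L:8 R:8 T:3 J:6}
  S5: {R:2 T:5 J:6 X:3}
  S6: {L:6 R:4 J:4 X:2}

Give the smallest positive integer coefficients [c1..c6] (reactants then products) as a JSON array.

L: 4·5+2·7 = 34 | 1·8+1·8+5·0+3·6 = 34
R: 4·5+2·5 = 30 | 1·0+1·8+5·2+3·4 = 30
T: 4·7+2·0 = 28 | 1·0+1·3+5·5+3·0 = 28
J: 4·8+2·8 = 48 | 1·0+1·6+5·6+3·4 = 48
X: 4·5+2·4 = 28 | 1·7+1·0+5·3+3·2 = 28
gcd(4,2,1,1,5,3) = 1

Coefficients: [4, 2, 1, 1, 5, 3]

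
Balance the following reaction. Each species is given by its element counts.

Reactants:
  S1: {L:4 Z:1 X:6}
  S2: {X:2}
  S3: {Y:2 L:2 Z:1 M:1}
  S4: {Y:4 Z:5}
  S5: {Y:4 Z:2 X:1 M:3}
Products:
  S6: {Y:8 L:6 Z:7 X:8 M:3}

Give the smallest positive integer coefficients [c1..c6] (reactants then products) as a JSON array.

Y: 3·0+6·0+6·2+3·4+2·4 = 32 | 4·8 = 32
L: 3·4+6·0+6·2+3·0+2·0 = 24 | 4·6 = 24
Z: 3·1+6·0+6·1+3·5+2·2 = 28 | 4·7 = 28
X: 3·6+6·2+6·0+3·0+2·1 = 32 | 4·8 = 32
M: 3·0+6·0+6·1+3·0+2·3 = 12 | 4·3 = 12
gcd(3,6,6,3,2,4) = 1

Coefficients: [3, 6, 6, 3, 2, 4]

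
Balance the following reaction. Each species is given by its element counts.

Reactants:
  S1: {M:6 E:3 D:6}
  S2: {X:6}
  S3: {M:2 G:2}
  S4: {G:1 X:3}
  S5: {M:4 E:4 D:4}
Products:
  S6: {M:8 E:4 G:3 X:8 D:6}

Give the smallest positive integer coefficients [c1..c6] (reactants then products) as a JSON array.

Coefficients: [4, 5, 6, 6, 3, 6]

M: 4·6+5·0+6·2+6·0+3·4 = 48 | 6·8 = 48
E: 4·3+5·0+6·0+6·0+3·4 = 24 | 6·4 = 24
G: 4·0+5·0+6·2+6·1+3·0 = 18 | 6·3 = 18
X: 4·0+5·6+6·0+6·3+3·0 = 48 | 6·8 = 48
D: 4·6+5·0+6·0+6·0+3·4 = 36 | 6·6 = 36
gcd(4,5,6,6,3,6) = 1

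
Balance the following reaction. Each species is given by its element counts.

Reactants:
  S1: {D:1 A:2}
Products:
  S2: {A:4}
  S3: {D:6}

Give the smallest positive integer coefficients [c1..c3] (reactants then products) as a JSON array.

Coefficients: [6, 3, 1]

D: 6·1 = 6 | 3·0+1·6 = 6
A: 6·2 = 12 | 3·4+1·0 = 12
gcd(6,3,1) = 1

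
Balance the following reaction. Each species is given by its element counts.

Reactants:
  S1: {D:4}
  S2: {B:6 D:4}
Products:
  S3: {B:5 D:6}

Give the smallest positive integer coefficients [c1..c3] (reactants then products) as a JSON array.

B: 4·0+5·6 = 30 | 6·5 = 30
D: 4·4+5·4 = 36 | 6·6 = 36
gcd(4,5,6) = 1

Coefficients: [4, 5, 6]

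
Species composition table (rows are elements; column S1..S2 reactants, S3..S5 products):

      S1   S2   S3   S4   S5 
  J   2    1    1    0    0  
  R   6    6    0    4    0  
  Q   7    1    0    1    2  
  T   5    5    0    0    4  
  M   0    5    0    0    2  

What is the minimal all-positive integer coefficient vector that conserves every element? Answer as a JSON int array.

Coefficients: [2, 2, 6, 6, 5]

J: 2·2+2·1 = 6 | 6·1+6·0+5·0 = 6
R: 2·6+2·6 = 24 | 6·0+6·4+5·0 = 24
Q: 2·7+2·1 = 16 | 6·0+6·1+5·2 = 16
T: 2·5+2·5 = 20 | 6·0+6·0+5·4 = 20
M: 2·0+2·5 = 10 | 6·0+6·0+5·2 = 10
gcd(2,2,6,6,5) = 1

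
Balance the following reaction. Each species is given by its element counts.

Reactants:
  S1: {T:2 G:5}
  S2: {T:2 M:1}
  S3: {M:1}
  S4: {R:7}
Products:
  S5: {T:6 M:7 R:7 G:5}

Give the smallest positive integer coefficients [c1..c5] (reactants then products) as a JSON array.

T: 1·2+2·2+5·0+1·0 = 6 | 1·6 = 6
M: 1·0+2·1+5·1+1·0 = 7 | 1·7 = 7
R: 1·0+2·0+5·0+1·7 = 7 | 1·7 = 7
G: 1·5+2·0+5·0+1·0 = 5 | 1·5 = 5
gcd(1,2,5,1,1) = 1

Coefficients: [1, 2, 5, 1, 1]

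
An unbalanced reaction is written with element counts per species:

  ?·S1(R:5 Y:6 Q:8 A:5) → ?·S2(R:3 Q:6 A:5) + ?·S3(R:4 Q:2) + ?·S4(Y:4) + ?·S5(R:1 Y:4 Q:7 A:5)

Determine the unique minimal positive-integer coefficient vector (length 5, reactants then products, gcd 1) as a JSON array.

Coefficients: [4, 2, 3, 4, 2]

R: 4·5 = 20 | 2·3+3·4+4·0+2·1 = 20
Y: 4·6 = 24 | 2·0+3·0+4·4+2·4 = 24
Q: 4·8 = 32 | 2·6+3·2+4·0+2·7 = 32
A: 4·5 = 20 | 2·5+3·0+4·0+2·5 = 20
gcd(4,2,3,4,2) = 1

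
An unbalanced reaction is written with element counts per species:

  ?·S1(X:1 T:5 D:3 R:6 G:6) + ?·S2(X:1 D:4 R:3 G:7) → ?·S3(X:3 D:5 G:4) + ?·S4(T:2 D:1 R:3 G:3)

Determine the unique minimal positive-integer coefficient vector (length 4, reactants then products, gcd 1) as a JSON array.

X: 2·1+1·1 = 3 | 1·3+5·0 = 3
T: 2·5+1·0 = 10 | 1·0+5·2 = 10
D: 2·3+1·4 = 10 | 1·5+5·1 = 10
R: 2·6+1·3 = 15 | 1·0+5·3 = 15
G: 2·6+1·7 = 19 | 1·4+5·3 = 19
gcd(2,1,1,5) = 1

Coefficients: [2, 1, 1, 5]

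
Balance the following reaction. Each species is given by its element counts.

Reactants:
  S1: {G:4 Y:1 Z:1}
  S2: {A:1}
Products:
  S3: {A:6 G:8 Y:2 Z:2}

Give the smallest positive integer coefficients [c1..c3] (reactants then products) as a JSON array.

A: 2·0+6·1 = 6 | 1·6 = 6
G: 2·4+6·0 = 8 | 1·8 = 8
Y: 2·1+6·0 = 2 | 1·2 = 2
Z: 2·1+6·0 = 2 | 1·2 = 2
gcd(2,6,1) = 1

Coefficients: [2, 6, 1]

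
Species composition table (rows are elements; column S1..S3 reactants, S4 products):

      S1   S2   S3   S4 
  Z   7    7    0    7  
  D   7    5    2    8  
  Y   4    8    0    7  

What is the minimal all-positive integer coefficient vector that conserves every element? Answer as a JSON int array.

Coefficients: [1, 3, 5, 4]

Z: 1·7+3·7+5·0 = 28 | 4·7 = 28
D: 1·7+3·5+5·2 = 32 | 4·8 = 32
Y: 1·4+3·8+5·0 = 28 | 4·7 = 28
gcd(1,3,5,4) = 1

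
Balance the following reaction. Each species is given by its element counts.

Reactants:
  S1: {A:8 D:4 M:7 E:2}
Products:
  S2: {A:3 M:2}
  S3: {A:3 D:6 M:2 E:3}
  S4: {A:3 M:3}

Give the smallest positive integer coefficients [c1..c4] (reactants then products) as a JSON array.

A: 3·8 = 24 | 1·3+2·3+5·3 = 24
D: 3·4 = 12 | 1·0+2·6+5·0 = 12
M: 3·7 = 21 | 1·2+2·2+5·3 = 21
E: 3·2 = 6 | 1·0+2·3+5·0 = 6
gcd(3,1,2,5) = 1

Coefficients: [3, 1, 2, 5]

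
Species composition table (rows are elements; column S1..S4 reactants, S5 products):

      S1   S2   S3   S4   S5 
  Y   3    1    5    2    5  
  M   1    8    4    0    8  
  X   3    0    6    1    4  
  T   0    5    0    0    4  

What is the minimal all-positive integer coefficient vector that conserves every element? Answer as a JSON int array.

Coefficients: [4, 4, 1, 2, 5]

Y: 4·3+4·1+1·5+2·2 = 25 | 5·5 = 25
M: 4·1+4·8+1·4+2·0 = 40 | 5·8 = 40
X: 4·3+4·0+1·6+2·1 = 20 | 5·4 = 20
T: 4·0+4·5+1·0+2·0 = 20 | 5·4 = 20
gcd(4,4,1,2,5) = 1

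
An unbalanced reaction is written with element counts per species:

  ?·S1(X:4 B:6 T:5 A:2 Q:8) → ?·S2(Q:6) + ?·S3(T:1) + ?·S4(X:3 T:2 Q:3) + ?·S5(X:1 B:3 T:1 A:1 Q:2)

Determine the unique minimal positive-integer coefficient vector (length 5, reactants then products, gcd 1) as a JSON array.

X: 3·4 = 12 | 1·0+5·0+2·3+6·1 = 12
B: 3·6 = 18 | 1·0+5·0+2·0+6·3 = 18
T: 3·5 = 15 | 1·0+5·1+2·2+6·1 = 15
A: 3·2 = 6 | 1·0+5·0+2·0+6·1 = 6
Q: 3·8 = 24 | 1·6+5·0+2·3+6·2 = 24
gcd(3,1,5,2,6) = 1

Coefficients: [3, 1, 5, 2, 6]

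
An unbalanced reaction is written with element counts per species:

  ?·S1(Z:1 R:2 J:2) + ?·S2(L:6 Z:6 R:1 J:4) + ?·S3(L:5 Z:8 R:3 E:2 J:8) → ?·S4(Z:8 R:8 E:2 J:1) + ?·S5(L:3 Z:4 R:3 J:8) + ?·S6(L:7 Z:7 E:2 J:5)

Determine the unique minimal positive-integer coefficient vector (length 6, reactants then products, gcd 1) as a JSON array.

Coefficients: [5, 1, 2, 1, 3, 1]

L: 5·0+1·6+2·5 = 16 | 1·0+3·3+1·7 = 16
Z: 5·1+1·6+2·8 = 27 | 1·8+3·4+1·7 = 27
R: 5·2+1·1+2·3 = 17 | 1·8+3·3+1·0 = 17
E: 5·0+1·0+2·2 = 4 | 1·2+3·0+1·2 = 4
J: 5·2+1·4+2·8 = 30 | 1·1+3·8+1·5 = 30
gcd(5,1,2,1,3,1) = 1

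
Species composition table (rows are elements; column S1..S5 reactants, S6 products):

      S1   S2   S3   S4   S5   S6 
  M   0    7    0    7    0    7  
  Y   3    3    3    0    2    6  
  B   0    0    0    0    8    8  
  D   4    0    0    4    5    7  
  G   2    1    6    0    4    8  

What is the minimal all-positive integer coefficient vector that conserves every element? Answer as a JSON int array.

M: 1·0+4·7+3·0+2·7+6·0 = 42 | 6·7 = 42
Y: 1·3+4·3+3·3+2·0+6·2 = 36 | 6·6 = 36
B: 1·0+4·0+3·0+2·0+6·8 = 48 | 6·8 = 48
D: 1·4+4·0+3·0+2·4+6·5 = 42 | 6·7 = 42
G: 1·2+4·1+3·6+2·0+6·4 = 48 | 6·8 = 48
gcd(1,4,3,2,6,6) = 1

Coefficients: [1, 4, 3, 2, 6, 6]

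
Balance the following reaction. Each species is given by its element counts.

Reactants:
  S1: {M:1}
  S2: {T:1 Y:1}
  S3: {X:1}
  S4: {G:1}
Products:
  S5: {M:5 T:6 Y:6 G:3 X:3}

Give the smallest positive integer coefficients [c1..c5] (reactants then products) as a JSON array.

Coefficients: [5, 6, 3, 3, 1]

M: 5·1+6·0+3·0+3·0 = 5 | 1·5 = 5
T: 5·0+6·1+3·0+3·0 = 6 | 1·6 = 6
Y: 5·0+6·1+3·0+3·0 = 6 | 1·6 = 6
G: 5·0+6·0+3·0+3·1 = 3 | 1·3 = 3
X: 5·0+6·0+3·1+3·0 = 3 | 1·3 = 3
gcd(5,6,3,3,1) = 1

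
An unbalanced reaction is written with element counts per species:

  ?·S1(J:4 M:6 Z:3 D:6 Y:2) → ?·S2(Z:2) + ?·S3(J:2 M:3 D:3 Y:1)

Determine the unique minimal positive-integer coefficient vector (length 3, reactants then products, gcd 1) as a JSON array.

J: 2·4 = 8 | 3·0+4·2 = 8
M: 2·6 = 12 | 3·0+4·3 = 12
Z: 2·3 = 6 | 3·2+4·0 = 6
D: 2·6 = 12 | 3·0+4·3 = 12
Y: 2·2 = 4 | 3·0+4·1 = 4
gcd(2,3,4) = 1

Coefficients: [2, 3, 4]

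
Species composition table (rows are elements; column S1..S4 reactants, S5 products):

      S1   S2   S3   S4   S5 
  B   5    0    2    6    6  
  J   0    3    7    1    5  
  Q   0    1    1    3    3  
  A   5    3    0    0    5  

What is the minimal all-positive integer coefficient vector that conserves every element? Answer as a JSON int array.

Coefficients: [2, 5, 1, 3, 5]

B: 2·5+5·0+1·2+3·6 = 30 | 5·6 = 30
J: 2·0+5·3+1·7+3·1 = 25 | 5·5 = 25
Q: 2·0+5·1+1·1+3·3 = 15 | 5·3 = 15
A: 2·5+5·3+1·0+3·0 = 25 | 5·5 = 25
gcd(2,5,1,3,5) = 1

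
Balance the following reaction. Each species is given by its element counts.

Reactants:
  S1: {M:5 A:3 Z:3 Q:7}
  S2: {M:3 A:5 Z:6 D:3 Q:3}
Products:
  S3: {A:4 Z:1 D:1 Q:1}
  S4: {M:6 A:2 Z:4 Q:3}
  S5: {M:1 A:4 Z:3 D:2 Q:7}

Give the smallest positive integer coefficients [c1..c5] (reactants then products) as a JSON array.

M: 5·5+3·3 = 34 | 1·0+5·6+4·1 = 34
A: 5·3+3·5 = 30 | 1·4+5·2+4·4 = 30
Z: 5·3+3·6 = 33 | 1·1+5·4+4·3 = 33
D: 5·0+3·3 = 9 | 1·1+5·0+4·2 = 9
Q: 5·7+3·3 = 44 | 1·1+5·3+4·7 = 44
gcd(5,3,1,5,4) = 1

Coefficients: [5, 3, 1, 5, 4]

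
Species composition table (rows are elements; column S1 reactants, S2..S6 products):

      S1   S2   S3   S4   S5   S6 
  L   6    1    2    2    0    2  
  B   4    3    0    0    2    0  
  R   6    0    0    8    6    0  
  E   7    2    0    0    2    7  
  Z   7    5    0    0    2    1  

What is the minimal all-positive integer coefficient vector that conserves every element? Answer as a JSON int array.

Coefficients: [5, 6, 6, 3, 1, 3]

L: 5·6 = 30 | 6·1+6·2+3·2+1·0+3·2 = 30
B: 5·4 = 20 | 6·3+6·0+3·0+1·2+3·0 = 20
R: 5·6 = 30 | 6·0+6·0+3·8+1·6+3·0 = 30
E: 5·7 = 35 | 6·2+6·0+3·0+1·2+3·7 = 35
Z: 5·7 = 35 | 6·5+6·0+3·0+1·2+3·1 = 35
gcd(5,6,6,3,1,3) = 1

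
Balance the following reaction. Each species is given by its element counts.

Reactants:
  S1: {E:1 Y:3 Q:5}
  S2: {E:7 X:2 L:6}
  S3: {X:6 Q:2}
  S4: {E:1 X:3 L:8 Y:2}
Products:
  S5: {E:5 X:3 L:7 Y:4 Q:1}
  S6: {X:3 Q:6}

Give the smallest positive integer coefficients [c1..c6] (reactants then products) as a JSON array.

Coefficients: [6, 3, 3, 3, 6, 5]

E: 6·1+3·7+3·0+3·1 = 30 | 6·5+5·0 = 30
X: 6·0+3·2+3·6+3·3 = 33 | 6·3+5·3 = 33
L: 6·0+3·6+3·0+3·8 = 42 | 6·7+5·0 = 42
Y: 6·3+3·0+3·0+3·2 = 24 | 6·4+5·0 = 24
Q: 6·5+3·0+3·2+3·0 = 36 | 6·1+5·6 = 36
gcd(6,3,3,3,6,5) = 1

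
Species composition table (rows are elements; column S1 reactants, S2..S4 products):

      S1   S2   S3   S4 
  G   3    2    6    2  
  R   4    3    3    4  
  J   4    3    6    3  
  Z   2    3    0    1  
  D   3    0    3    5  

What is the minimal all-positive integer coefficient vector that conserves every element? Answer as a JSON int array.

Coefficients: [6, 3, 1, 3]

G: 6·3 = 18 | 3·2+1·6+3·2 = 18
R: 6·4 = 24 | 3·3+1·3+3·4 = 24
J: 6·4 = 24 | 3·3+1·6+3·3 = 24
Z: 6·2 = 12 | 3·3+1·0+3·1 = 12
D: 6·3 = 18 | 3·0+1·3+3·5 = 18
gcd(6,3,1,3) = 1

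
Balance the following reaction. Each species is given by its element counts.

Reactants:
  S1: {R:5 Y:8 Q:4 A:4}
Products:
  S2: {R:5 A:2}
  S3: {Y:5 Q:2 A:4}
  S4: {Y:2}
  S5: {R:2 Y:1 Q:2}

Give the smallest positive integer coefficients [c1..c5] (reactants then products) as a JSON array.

R: 4·5 = 20 | 2·5+3·0+6·0+5·2 = 20
Y: 4·8 = 32 | 2·0+3·5+6·2+5·1 = 32
Q: 4·4 = 16 | 2·0+3·2+6·0+5·2 = 16
A: 4·4 = 16 | 2·2+3·4+6·0+5·0 = 16
gcd(4,2,3,6,5) = 1

Coefficients: [4, 2, 3, 6, 5]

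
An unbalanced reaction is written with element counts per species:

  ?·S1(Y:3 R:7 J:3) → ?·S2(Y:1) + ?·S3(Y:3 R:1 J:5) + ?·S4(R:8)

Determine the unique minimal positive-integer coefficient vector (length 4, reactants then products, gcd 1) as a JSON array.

Y: 5·3 = 15 | 6·1+3·3+4·0 = 15
R: 5·7 = 35 | 6·0+3·1+4·8 = 35
J: 5·3 = 15 | 6·0+3·5+4·0 = 15
gcd(5,6,3,4) = 1

Coefficients: [5, 6, 3, 4]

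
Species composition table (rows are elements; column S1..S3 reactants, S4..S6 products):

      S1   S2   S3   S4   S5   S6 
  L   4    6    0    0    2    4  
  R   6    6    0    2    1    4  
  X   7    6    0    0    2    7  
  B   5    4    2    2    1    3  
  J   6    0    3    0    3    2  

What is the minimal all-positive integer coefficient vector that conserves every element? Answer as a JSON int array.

L: 3·4+2·6+2·0 = 24 | 6·0+6·2+3·4 = 24
R: 3·6+2·6+2·0 = 30 | 6·2+6·1+3·4 = 30
X: 3·7+2·6+2·0 = 33 | 6·0+6·2+3·7 = 33
B: 3·5+2·4+2·2 = 27 | 6·2+6·1+3·3 = 27
J: 3·6+2·0+2·3 = 24 | 6·0+6·3+3·2 = 24
gcd(3,2,2,6,6,3) = 1

Coefficients: [3, 2, 2, 6, 6, 3]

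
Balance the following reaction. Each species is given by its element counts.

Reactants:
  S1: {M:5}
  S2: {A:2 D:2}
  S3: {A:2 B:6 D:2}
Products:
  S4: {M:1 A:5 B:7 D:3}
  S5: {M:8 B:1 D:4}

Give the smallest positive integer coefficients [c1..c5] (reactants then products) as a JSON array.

Coefficients: [4, 5, 5, 4, 2]

M: 4·5+5·0+5·0 = 20 | 4·1+2·8 = 20
A: 4·0+5·2+5·2 = 20 | 4·5+2·0 = 20
B: 4·0+5·0+5·6 = 30 | 4·7+2·1 = 30
D: 4·0+5·2+5·2 = 20 | 4·3+2·4 = 20
gcd(4,5,5,4,2) = 1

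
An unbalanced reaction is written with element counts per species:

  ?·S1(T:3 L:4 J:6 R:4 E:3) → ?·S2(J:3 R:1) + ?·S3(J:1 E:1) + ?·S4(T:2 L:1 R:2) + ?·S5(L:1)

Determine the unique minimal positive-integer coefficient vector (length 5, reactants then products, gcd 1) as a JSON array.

T: 2·3 = 6 | 2·0+6·0+3·2+5·0 = 6
L: 2·4 = 8 | 2·0+6·0+3·1+5·1 = 8
J: 2·6 = 12 | 2·3+6·1+3·0+5·0 = 12
R: 2·4 = 8 | 2·1+6·0+3·2+5·0 = 8
E: 2·3 = 6 | 2·0+6·1+3·0+5·0 = 6
gcd(2,2,6,3,5) = 1

Coefficients: [2, 2, 6, 3, 5]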